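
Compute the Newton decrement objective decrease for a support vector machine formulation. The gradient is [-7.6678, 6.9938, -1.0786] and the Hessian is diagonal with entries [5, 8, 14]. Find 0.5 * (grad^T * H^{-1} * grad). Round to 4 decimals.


Step 1: H is diagonal, so H^(-1) * g = [-1.5336, 0.8742, -0.077].
Step 2: g^T H^(-1) g = sum_i g_i^2 / H_ii
  = (-7.6678)^2/5 + (6.9938)^2/8 + (-1.0786)^2/14
  = 11.759 + 6.1142 + 0.0831 = 17.9563
Step 3: Objective decrease = 0.5 * g^T H^(-1) g = 8.9781


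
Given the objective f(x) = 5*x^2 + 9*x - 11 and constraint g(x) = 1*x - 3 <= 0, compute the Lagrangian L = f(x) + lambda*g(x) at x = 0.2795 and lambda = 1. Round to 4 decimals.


Step 1: Evaluate f(x).
f(0.2795) = 5*0.2795^2 + 9*0.2795 - 11 = -8.0939
Step 2: Evaluate g(x).
g(0.2795) = 1*0.2795 - 3 = -2.7205
Step 3: Compute Lagrangian.
L = -8.0939 + 1*-2.7205 = -10.8144


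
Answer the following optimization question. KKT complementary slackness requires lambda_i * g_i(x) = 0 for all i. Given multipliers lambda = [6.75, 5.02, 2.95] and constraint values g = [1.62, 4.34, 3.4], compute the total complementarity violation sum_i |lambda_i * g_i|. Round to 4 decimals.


KKT complementary slackness check:
lambda_1 * g_1 = 6.75 * 1.62 = 10.935
lambda_2 * g_2 = 5.02 * 4.34 = 21.7868
lambda_3 * g_3 = 2.95 * 3.4 = 10.03
Total violation = 10.935 + 21.7868 + 10.03 = 42.7518


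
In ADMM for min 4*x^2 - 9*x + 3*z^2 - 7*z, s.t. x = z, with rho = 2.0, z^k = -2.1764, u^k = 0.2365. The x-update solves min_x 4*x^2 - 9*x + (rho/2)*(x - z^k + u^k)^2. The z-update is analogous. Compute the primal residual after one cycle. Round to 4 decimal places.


ADMM iteration with rho = 2.0, z^k = -2.1764, u^k = 0.2365
Step 1: x-update.
Minimize 4*x^2 - 9*x + (2.0/2)*(x + 2.1764 + 0.2365)^2
FOC: (2*4 + 2.0)*x = 9 + 2.0*(-2.1764 - 0.2365)
x^{k+1} = 0.4174
Step 2: z-update.
Minimize 3*z^2 - 7*z + (2.0/2)*(0.4174 - z + 0.2365)^2
FOC: (2*3 + 2.0)*z = 7 + 2.0*(0.4174 + 0.2365)
z^{k+1} = 1.0385
Step 3: u-update.
u^{k+1} = 0.2365 + 0.4174 - 1.0385 = -0.3846
Step 4: Primal residual = |0.4174 - 1.0385| = 0.6211


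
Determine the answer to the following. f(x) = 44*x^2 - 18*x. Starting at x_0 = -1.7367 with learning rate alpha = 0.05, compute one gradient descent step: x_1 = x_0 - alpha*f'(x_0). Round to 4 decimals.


We compute the gradient at x_0 and apply the update.
f'(x) = 88*x - 18
f'(-1.7367) = 88*-1.7367 - 18 = -170.8296
x_1 = -1.7367 - 0.05*-170.8296 = 6.8048


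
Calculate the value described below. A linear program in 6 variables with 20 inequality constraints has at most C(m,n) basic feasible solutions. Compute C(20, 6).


Each vertex corresponds to some choice of n active constraints out of m, so the number of vertices is at most C(m, n) = m! / (n!(m-n)!).
m = 20, n = 6
Numerator: 20 * 19 * 18 * 17 * 16 * 15
Denominator: 6! = 720
C(20, 6) = 38760


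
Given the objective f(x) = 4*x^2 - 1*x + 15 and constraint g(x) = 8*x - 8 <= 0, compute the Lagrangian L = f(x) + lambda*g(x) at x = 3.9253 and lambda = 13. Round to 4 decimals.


Step 1: Evaluate f(x).
f(3.9253) = 4*3.9253^2 - 1*3.9253 + 15 = 72.7066
Step 2: Evaluate g(x).
g(3.9253) = 8*3.9253 - 8 = 23.4024
Step 3: Compute Lagrangian.
L = 72.7066 + 13*23.4024 = 376.9378


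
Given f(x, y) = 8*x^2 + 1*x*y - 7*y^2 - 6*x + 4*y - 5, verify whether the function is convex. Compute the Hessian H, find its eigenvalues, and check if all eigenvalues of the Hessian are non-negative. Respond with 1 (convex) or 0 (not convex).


The Hessian of f(x,y) = 8*x^2 + 1*x*y - 7*y^2 - 6*x + 4*y - 5 is:
H = [[16, 1], [1, -14]]
Trace = 16 - 14 = 2
Determinant = 16*-14 - (1)^2 = -225
Discriminant = (2)^2 - 4*-225 = 904.0
Eigenvalues: lambda_1 = -14.0333, lambda_2 = 16.0333
The function is not convex.

0


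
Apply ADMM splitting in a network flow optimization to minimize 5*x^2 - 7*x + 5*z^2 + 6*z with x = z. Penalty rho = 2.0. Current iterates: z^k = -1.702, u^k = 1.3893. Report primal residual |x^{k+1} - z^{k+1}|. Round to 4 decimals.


ADMM iteration with rho = 2.0, z^k = -1.702, u^k = 1.3893
Step 1: x-update.
Minimize 5*x^2 - 7*x + (2.0/2)*(x + 1.702 + 1.3893)^2
FOC: (2*5 + 2.0)*x = 7 + 2.0*(-1.702 - 1.3893)
x^{k+1} = 0.0681
Step 2: z-update.
Minimize 5*z^2 + 6*z + (2.0/2)*(0.0681 - z + 1.3893)^2
FOC: (2*5 + 2.0)*z = -6 + 2.0*(0.0681 + 1.3893)
z^{k+1} = -0.2571
Step 3: u-update.
u^{k+1} = 1.3893 + 0.0681 + 0.2571 = 1.7145
Step 4: Primal residual = |0.0681 + 0.2571| = 0.3252


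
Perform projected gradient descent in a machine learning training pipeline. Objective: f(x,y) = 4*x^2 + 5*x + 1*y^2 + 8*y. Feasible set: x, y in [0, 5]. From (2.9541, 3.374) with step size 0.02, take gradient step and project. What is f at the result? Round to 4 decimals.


Step 1: Compute gradient at (2.9541, 3.374).
grad_x = 2*4*2.9541 + 5 = 28.6328
grad_y = 2*1*3.374 + 8 = 14.748
Step 2: Gradient step.
x_raw = 2.9541 - 0.02*28.6328 = 2.3814
y_raw = 3.374 - 0.02*14.748 = 3.079
Step 3: Project onto [0, 5].
x_proj = clip(2.3814) = 2.3814
y_proj = clip(3.079) = 3.079
Step 4: Evaluate f.
f(2.3814, 3.079) = 68.7051


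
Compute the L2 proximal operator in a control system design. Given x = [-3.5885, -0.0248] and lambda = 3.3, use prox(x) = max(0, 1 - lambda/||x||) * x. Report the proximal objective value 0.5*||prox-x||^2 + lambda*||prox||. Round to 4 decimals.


Step 1: Compute ||x||.
||x|| = 3.5886
Step 2: Compute scaling factor.
scale = max(0, 1 - 3.3/3.5886) = 0.0804
Step 3: prox(x) = [-0.2886, -0.002]
||prox(x)|| = 0.2886
Step 4: Proximal objective.
0.5*||prox-x||^2 = 5.445
lambda*||prox|| = 0.9524
Total = 6.3973


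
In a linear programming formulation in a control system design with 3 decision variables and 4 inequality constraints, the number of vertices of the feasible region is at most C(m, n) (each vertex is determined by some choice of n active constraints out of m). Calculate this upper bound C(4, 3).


Each vertex corresponds to some choice of n active constraints out of m, so the number of vertices is at most C(m, n) = m! / (n!(m-n)!).
m = 4, n = 3
Numerator: 4 * 3 * 2
Denominator: 3! = 6
C(4, 3) = 4


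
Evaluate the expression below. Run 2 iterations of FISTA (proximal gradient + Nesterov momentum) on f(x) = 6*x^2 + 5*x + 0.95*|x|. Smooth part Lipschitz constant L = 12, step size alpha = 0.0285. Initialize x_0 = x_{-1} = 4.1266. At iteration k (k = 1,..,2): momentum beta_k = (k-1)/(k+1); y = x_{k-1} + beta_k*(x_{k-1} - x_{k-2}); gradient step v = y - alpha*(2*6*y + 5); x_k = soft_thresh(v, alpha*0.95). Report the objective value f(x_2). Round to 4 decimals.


FISTA on f(x) = 6*x^2 + 5*x + 0.95*|x|
L = 12, alpha = 0.0285
Iteration 1: beta = 0.0, y = 4.1266 + 0.0*(4.1266 - 4.1266) = 4.1266
  grad(y) = 54.5192, v = y - alpha*grad = 2.5728
  prox(v) = soft_thresh(2.5728, 0.0271) = 2.5457
Iteration 2: beta = 0.3333, y = 2.5457 + 0.3333*(2.5457 - 4.1266) = 2.0188
  grad(y) = 29.2252, v = y - alpha*grad = 1.1859
  prox(v) = soft_thresh(1.1859, 0.0271) = 1.1588
f(x_2) = 6*1.1588^2 + 5*1.1588 + 0.95*|1.1588| = 14.9513


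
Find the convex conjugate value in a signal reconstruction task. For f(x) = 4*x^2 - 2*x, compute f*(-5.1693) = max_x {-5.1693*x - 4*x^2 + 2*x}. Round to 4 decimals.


f*(y) = sup_x {y*x - a*x^2 - b*x} = sup_x {(y-b)*x - a*x^2}
FOC: (y - b) - 2a*x = 0 => x* = (y - b)/(2a)
x* = (-5.1693 + 2)/(2*4) = -0.3962
f*(-5.1693) = (y-b)^2/(4a) = (-5.1693 + 2)^2/(4*4)
= 10.0445/16 = 0.6278


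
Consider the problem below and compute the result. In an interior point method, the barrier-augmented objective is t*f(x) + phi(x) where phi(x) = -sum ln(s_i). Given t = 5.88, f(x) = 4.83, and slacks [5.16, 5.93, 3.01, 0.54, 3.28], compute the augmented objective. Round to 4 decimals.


Step 1: Compute log-barrier.
ln values: [1.6409, 1.78, 1.1019, -0.6162, 1.1878]
phi = -(1.6409 + 1.78 + 1.1019 - 0.6162 + 1.1878) = -5.0946
Step 2: Compute augmented objective.
t*f(x) = 5.88*4.83 = 28.4004
Total = 28.4004 - 5.0946 = 23.3058


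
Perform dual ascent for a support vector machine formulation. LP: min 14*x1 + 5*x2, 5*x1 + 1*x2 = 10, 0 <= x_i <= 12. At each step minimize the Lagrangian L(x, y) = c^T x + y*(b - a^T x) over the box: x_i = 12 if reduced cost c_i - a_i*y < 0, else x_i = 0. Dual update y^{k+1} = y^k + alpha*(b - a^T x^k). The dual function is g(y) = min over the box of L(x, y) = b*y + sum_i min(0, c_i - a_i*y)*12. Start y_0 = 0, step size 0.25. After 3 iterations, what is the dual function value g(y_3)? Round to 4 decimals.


Dual ascent for LP: min 14*x1 + 5*x2, 5*x1 + 1*x2 = 10, 0 <= x_i <= 12
Step 1: y^k = 0.0, reduced costs: (14.0, 5.0)
  x^k = (0.0, 0.0), subgradient = b - a^T x = 10.0
  y^{k+1} = 0.0 + 0.25*10.0 = 2.5
Step 2: y^k = 2.5, reduced costs: (1.5, 2.5)
  x^k = (0.0, 0.0), subgradient = b - a^T x = 10.0
  y^{k+1} = 2.5 + 0.25*10.0 = 5.0
Step 3: y^k = 5.0, reduced costs: (-11.0, 0.0)
  x^k = (12.0, 0.0), subgradient = b - a^T x = -50.0
  y^{k+1} = 5.0 + 0.25*-50.0 = -7.5
Dual objective at y_3 = -7.5: reduced costs (51.5, 12.5), box minimizer x = (0.0, 0.0)
g(y_3) = b*y + (c1 - a1*y)*x1 + (c2 - a2*y)*x2 = 10*(-7.5) + 51.5*0.0 + 12.5*0.0 = -75.0 + 0.0 + 0.0 = -75.0


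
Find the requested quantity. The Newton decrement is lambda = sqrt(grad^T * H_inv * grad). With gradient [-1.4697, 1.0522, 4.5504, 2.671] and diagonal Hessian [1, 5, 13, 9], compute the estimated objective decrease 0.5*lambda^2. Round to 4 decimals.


Step 1: H is diagonal, so H^(-1) * g = [-1.4697, 0.2104, 0.35, 0.2968].
Step 2: g^T H^(-1) g = sum_i g_i^2 / H_ii
  = (-1.4697)^2/1 + (1.0522)^2/5 + (4.5504)^2/13 + (2.671)^2/9
  = 2.16 + 0.2214 + 1.5928 + 0.7927 = 4.7669
Step 3: Objective decrease = 0.5 * g^T H^(-1) g = 2.3835


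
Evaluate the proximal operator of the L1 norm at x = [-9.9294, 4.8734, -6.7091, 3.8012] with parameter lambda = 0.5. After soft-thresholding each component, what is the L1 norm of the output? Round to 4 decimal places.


Soft-thresholding with lambda = 0.5:
prox(-9.9294) = sign(-9.9294)*max(|-9.9294| - 0.5, 0) = -9.4294
prox(4.8734) = sign(4.8734)*max(|4.8734| - 0.5, 0) = 4.3734
prox(-6.7091) = sign(-6.7091)*max(|-6.7091| - 0.5, 0) = -6.2091
prox(3.8012) = sign(3.8012)*max(|3.8012| - 0.5, 0) = 3.3012
prox(x) = [-9.4294, 4.3734, -6.2091, 3.3012]
||prox(x)||_1 = 9.4294 + 4.3734 + 6.2091 + 3.3012 = 23.3131


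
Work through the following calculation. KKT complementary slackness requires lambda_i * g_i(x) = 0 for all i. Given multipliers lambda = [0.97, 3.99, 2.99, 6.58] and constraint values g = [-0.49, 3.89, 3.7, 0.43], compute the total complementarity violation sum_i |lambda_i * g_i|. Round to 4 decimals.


KKT complementary slackness check:
lambda_1 * g_1 = 0.97 * -0.49 = -0.4753
lambda_2 * g_2 = 3.99 * 3.89 = 15.5211
lambda_3 * g_3 = 2.99 * 3.7 = 11.063
lambda_4 * g_4 = 6.58 * 0.43 = 2.8294
Total violation = 0.4753 + 15.5211 + 11.063 + 2.8294 = 29.8888


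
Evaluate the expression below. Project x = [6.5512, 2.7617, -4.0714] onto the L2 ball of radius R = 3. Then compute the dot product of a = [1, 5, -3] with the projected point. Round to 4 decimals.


Step 1: Compute ||x|| (intermediates to 6 decimals).
||x|| = sqrt(6.5512^2 + 2.7617^2 + (-4.0714)^2) = 8.192772
Step 2: Project.
Since ||x|| > R, scale = R/||x|| = 3/8.192772 = 0.366176, proj(x) = scale * x
proj(x) = [2.398892, 1.011268, -1.490849]
Step 3: Dot product.
a^T * proj(x) = 1*2.398892 + 5*1.011268 - 3*(-1.490849) = 11.9278


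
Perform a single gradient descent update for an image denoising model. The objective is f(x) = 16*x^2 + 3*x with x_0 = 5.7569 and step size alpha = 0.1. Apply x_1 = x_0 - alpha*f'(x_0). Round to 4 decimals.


We compute the gradient at x_0 and apply the update.
f'(x) = 32*x + 3
f'(5.7569) = 32*5.7569 + 3 = 187.2208
x_1 = 5.7569 - 0.1*187.2208 = -12.9652


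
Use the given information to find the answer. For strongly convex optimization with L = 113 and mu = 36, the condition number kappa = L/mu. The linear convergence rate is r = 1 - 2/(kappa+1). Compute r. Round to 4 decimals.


Step 1: Compute the condition number.
kappa = L/mu = 113/36 = 3.1389
Step 2: Compute the convergence rate.
r = 1 - 2/(kappa + 1) = 1 - 2*mu/(L + mu) = (L - mu)/(L + mu) = 77/149 = 0.5168


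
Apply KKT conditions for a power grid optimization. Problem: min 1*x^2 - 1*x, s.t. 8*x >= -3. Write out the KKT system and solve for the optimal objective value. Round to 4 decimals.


Step 1: Try lambda = 0 (constraint inactive).
Stationarity: 2*1*x - 1 = 0
x* = 1/(2*1) = 0.5
Check constraint: 8*0.5 = 4.0 >= -3 -- satisfied.
Step 2: Compute optimal value.
f(x*) = 1*0.5^2 - 1*0.5 = -0.25


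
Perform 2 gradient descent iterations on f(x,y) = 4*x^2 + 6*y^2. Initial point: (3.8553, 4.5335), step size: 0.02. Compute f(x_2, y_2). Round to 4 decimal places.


Gradient descent on f(x,y) = 4*x^2 + 6*y^2.
Starting point: (3.8553, 4.5335), alpha = 0.02
Step 1: grad_x = 2*4*3.8553 = 30.8424, grad_y = 2*6*4.5335 = 54.402
  x_1 = 3.8553 - 0.02*30.8424 = 3.2385
  y_1 = 4.5335 - 0.02*54.402 = 3.4455
Step 2: grad_x = 2*4*3.2385 = 25.9076, grad_y = 2*6*3.4455 = 41.3455
  x_2 = 3.2385 - 0.02*25.9076 = 2.7203
  y_2 = 3.4455 - 0.02*41.3455 = 2.6185
f(2.7203, 2.6185) = 4*2.7203^2 + 6*2.6185^2 = 70.7409


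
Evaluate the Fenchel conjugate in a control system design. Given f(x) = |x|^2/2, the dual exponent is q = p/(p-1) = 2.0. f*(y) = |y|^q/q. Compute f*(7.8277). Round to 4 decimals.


The conjugate exponent q satisfies 1/p + 1/q = 1.
p = 2, so q = 2/(2 - 1) = 2.0
|y|^q = 7.8277^2.0 = 61.2729
f*(7.8277) = 61.2729 / 2.0 = 30.6364


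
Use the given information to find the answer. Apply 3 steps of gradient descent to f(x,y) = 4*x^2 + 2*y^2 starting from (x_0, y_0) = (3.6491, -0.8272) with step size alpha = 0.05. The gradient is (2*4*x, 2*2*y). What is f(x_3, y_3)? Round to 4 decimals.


Gradient descent on f(x,y) = 4*x^2 + 2*y^2.
Starting point: (3.6491, -0.8272), alpha = 0.05
Step 1: grad_x = 2*4*3.6491 = 29.1928, grad_y = 2*2*-0.8272 = -3.3088
  x_1 = 3.6491 - 0.05*29.1928 = 2.1895
  y_1 = -0.8272 - 0.05*-3.3088 = -0.6618
Step 2: grad_x = 2*4*2.1895 = 17.5157, grad_y = 2*2*-0.6618 = -2.647
  x_2 = 2.1895 - 0.05*17.5157 = 1.3137
  y_2 = -0.6618 - 0.05*-2.647 = -0.5294
Step 3: grad_x = 2*4*1.3137 = 10.5094, grad_y = 2*2*-0.5294 = -2.1176
  x_3 = 1.3137 - 0.05*10.5094 = 0.7882
  y_3 = -0.5294 - 0.05*-2.1176 = -0.4235
f(0.7882, -0.4235) = 4*0.7882^2 + 2*(-0.4235)^2 = 2.8438


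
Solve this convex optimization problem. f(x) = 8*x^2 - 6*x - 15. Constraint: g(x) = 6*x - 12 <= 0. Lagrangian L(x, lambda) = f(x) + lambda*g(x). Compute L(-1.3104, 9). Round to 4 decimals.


Step 1: Evaluate f(x).
f(-1.3104) = 8*(-1.3104)^2 - 6*(-1.3104) - 15 = 6.5996
Step 2: Evaluate g(x).
g(-1.3104) = 6*-1.3104 - 12 = -19.8624
Step 3: Compute Lagrangian.
L = 6.5996 + 9*-19.8624 = -172.162


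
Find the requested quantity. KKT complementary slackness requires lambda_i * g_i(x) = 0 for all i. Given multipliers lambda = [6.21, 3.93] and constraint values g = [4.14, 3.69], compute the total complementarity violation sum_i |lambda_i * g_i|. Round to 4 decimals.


KKT complementary slackness check:
lambda_1 * g_1 = 6.21 * 4.14 = 25.7094
lambda_2 * g_2 = 3.93 * 3.69 = 14.5017
Total violation = 25.7094 + 14.5017 = 40.2111


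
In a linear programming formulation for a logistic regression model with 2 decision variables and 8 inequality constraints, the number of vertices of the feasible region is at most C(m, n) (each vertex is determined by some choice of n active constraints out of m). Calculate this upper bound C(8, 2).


Each vertex corresponds to some choice of n active constraints out of m, so the number of vertices is at most C(m, n) = m! / (n!(m-n)!).
m = 8, n = 2
Numerator: 8 * 7
Denominator: 2! = 2
C(8, 2) = 28


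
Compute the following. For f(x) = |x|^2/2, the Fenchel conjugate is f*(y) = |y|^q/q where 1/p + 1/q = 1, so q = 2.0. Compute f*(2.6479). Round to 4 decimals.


The conjugate exponent q satisfies 1/p + 1/q = 1.
p = 2, so q = 2/(2 - 1) = 2.0
|y|^q = 2.6479^2.0 = 7.0114
f*(2.6479) = 7.0114 / 2.0 = 3.5057


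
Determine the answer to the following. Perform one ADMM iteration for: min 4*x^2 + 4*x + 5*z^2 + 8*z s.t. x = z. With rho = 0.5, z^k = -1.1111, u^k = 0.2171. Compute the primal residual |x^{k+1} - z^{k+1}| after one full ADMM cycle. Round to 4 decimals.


ADMM iteration with rho = 0.5, z^k = -1.1111, u^k = 0.2171
Step 1: x-update.
Minimize 4*x^2 + 4*x + (0.5/2)*(x + 1.1111 + 0.2171)^2
FOC: (2*4 + 0.5)*x = -4 + 0.5*(-1.1111 - 0.2171)
x^{k+1} = -0.5487
Step 2: z-update.
Minimize 5*z^2 + 8*z + (0.5/2)*(-0.5487 - z + 0.2171)^2
FOC: (2*5 + 0.5)*z = -8 + 0.5*(-0.5487 + 0.2171)
z^{k+1} = -0.7777
Step 3: u-update.
u^{k+1} = 0.2171 - 0.5487 + 0.7777 = 0.4461
Step 4: Primal residual = |-0.5487 + 0.7777| = 0.229


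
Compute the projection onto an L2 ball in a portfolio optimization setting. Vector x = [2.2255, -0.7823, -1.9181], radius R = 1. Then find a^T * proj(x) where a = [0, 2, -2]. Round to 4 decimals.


Step 1: Compute ||x|| (intermediates to 6 decimals).
||x|| = sqrt(2.2255^2 + (-0.7823)^2 + (-1.9181)^2) = 3.040387
Step 2: Project.
Since ||x|| > R, scale = R/||x|| = 1/3.040387 = 0.328905, proj(x) = scale * x
proj(x) = [0.731978, -0.257302, -0.630873]
Step 3: Dot product.
a^T * proj(x) = 0*0.731978 + 2*(-0.257302) - 2*(-0.630873) = 0.7471


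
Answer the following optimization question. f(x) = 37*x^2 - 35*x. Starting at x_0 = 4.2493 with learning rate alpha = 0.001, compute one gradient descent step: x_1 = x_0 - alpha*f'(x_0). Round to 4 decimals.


We compute the gradient at x_0 and apply the update.
f'(x) = 74*x - 35
f'(4.2493) = 74*4.2493 - 35 = 279.4482
x_1 = 4.2493 - 0.001*279.4482 = 3.9699


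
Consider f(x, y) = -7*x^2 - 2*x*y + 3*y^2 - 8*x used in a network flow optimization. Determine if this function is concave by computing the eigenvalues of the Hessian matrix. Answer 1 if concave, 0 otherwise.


The Hessian of f(x,y) = -7*x^2 - 2*x*y + 3*y^2 - 8*x is:
H = [[-14, -2], [-2, 6]]
Trace = -14 + 6 = -8
Determinant = -14*6 - (-2)^2 = -88
Discriminant = (-8)^2 - 4*-88 = 416.0
Eigenvalues: lambda_1 = -14.198, lambda_2 = 6.198
The function is not concave.

0


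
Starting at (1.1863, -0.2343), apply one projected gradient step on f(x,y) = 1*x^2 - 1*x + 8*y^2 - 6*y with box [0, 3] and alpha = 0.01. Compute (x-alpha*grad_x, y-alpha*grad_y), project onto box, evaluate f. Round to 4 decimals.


Step 1: Compute gradient at (1.1863, -0.2343).
grad_x = 2*1*1.1863 - 1 = 1.3726
grad_y = 2*8*-0.2343 - 6 = -9.7488
Step 2: Gradient step.
x_raw = 1.1863 - 0.01*1.3726 = 1.1726
y_raw = -0.2343 - 0.01*-9.7488 = -0.1368
Step 3: Project onto [0, 3].
x_proj = clip(1.1726) = 1.1726
y_proj = clip(-0.1368) = 0.0
Step 4: Evaluate f.
f(1.1726, 0.0) = 0.2024


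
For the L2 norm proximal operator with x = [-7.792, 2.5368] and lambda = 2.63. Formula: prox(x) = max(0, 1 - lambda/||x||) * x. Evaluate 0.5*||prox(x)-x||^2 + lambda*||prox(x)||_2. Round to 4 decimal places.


Step 1: Compute ||x||.
||x|| = 8.1945
Step 2: Compute scaling factor.
scale = max(0, 1 - 2.63/8.1945) = 0.6791
Step 3: prox(x) = [-5.2912, 1.7226]
||prox(x)|| = 5.5645
Step 4: Proximal objective.
0.5*||prox-x||^2 = 3.4585
lambda*||prox|| = 14.6346
Total = 18.0932


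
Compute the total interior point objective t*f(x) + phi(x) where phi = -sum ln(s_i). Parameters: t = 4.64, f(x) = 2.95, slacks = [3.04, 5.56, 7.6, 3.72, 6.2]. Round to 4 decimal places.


Step 1: Compute log-barrier.
ln values: [1.1119, 1.7156, 2.0281, 1.3137, 1.8245]
phi = -(1.1119 + 1.7156 + 2.0281 + 1.3137 + 1.8245) = -7.9939
Step 2: Compute augmented objective.
t*f(x) = 4.64*2.95 = 13.688
Total = 13.688 - 7.9939 = 5.6941


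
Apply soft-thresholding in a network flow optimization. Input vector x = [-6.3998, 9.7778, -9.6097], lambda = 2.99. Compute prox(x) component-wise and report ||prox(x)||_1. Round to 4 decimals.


Soft-thresholding with lambda = 2.99:
prox(-6.3998) = sign(-6.3998)*max(|-6.3998| - 2.99, 0) = -3.4098
prox(9.7778) = sign(9.7778)*max(|9.7778| - 2.99, 0) = 6.7878
prox(-9.6097) = sign(-9.6097)*max(|-9.6097| - 2.99, 0) = -6.6197
prox(x) = [-3.4098, 6.7878, -6.6197]
||prox(x)||_1 = 3.4098 + 6.7878 + 6.6197 = 16.8173


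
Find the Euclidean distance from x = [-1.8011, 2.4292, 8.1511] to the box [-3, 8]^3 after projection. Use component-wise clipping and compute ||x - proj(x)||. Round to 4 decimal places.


Project each component onto [-3, 8].
clip(-1.8011) = -1.8011, clip(2.4292) = 2.4292, clip(8.1511) = 8.0
Projection = [-1.8011, 2.4292, 8.0]
Squared diffs: [0.0, 0.0, 0.0228]
Distance = sqrt(0.0228) = 0.1511


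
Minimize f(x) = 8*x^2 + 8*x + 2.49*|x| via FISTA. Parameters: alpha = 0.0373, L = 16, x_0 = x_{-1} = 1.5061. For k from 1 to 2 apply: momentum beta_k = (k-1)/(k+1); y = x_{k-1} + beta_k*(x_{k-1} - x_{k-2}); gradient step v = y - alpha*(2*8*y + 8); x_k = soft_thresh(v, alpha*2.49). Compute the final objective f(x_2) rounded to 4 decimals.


FISTA on f(x) = 8*x^2 + 8*x + 2.49*|x|
L = 16, alpha = 0.0373
Iteration 1: beta = 0.0, y = 1.5061 + 0.0*(1.5061 - 1.5061) = 1.5061
  grad(y) = 32.0976, v = y - alpha*grad = 0.3089
  prox(v) = soft_thresh(0.3089, 0.0929) = 0.216
Iteration 2: beta = 0.3333, y = 0.216 + 0.3333*(0.216 - 1.5061) = -0.2141
  grad(y) = 4.5751, v = y - alpha*grad = -0.3847
  prox(v) = soft_thresh(-0.3847, 0.0929) = -0.2918
f(x_2) = 8*(-0.2918)^2 + 8*(-0.2918) + 2.49*|-0.2918| = -0.9267


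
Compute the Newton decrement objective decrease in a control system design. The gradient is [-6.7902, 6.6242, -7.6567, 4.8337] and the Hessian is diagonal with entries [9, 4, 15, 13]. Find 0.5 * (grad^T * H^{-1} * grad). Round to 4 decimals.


Step 1: H is diagonal, so H^(-1) * g = [-0.7545, 1.6561, -0.5104, 0.3718].
Step 2: g^T H^(-1) g = sum_i g_i^2 / H_ii
  = (-6.7902)^2/9 + (6.6242)^2/4 + (-7.6567)^2/15 + (4.8337)^2/13
  = 5.123 + 10.97 + 3.9083 + 1.7973 = 21.7986
Step 3: Objective decrease = 0.5 * g^T H^(-1) g = 10.8993


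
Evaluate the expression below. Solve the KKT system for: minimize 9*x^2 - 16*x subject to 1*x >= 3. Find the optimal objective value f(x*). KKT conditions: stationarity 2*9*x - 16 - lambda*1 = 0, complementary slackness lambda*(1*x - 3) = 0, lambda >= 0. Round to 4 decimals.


Step 1: Try lambda = 0 (constraint inactive).
x_unc = 16/(2*9) = 0.8889
Check: 1*0.8889 = 0.8889 < 3 -- violated!
Step 2: Constraint must be active: 1*x = 3
x* = 3/1 = 3.0
lambda = (2*9*3.0 - 16)/1 = 38.0
Step 3: Compute optimal value.
f(x*) = 9*3.0^2 - 16*3.0 = 33.0


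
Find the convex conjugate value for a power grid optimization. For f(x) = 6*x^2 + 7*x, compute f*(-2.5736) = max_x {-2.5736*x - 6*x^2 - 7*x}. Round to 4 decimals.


f*(y) = sup_x {y*x - a*x^2 - b*x} = sup_x {(y-b)*x - a*x^2}
FOC: (y - b) - 2a*x = 0 => x* = (y - b)/(2a)
x* = (-2.5736 - 7)/(2*6) = -0.7978
f*(-2.5736) = (y-b)^2/(4a) = (-2.5736 - 7)^2/(4*6)
= 91.6538/24 = 3.8189


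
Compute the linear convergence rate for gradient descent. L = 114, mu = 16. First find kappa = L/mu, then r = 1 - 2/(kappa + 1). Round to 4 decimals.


Step 1: Compute the condition number.
kappa = L/mu = 114/16 = 7.125
Step 2: Compute the convergence rate.
r = 1 - 2/(kappa + 1) = 1 - 2*mu/(L + mu) = (L - mu)/(L + mu) = 98/130 = 0.7538


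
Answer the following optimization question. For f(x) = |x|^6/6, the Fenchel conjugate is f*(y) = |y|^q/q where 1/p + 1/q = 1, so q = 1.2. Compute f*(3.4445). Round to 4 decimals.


The conjugate exponent q satisfies 1/p + 1/q = 1.
p = 6, so q = 6/(6 - 1) = 1.2
|y|^q = 3.4445^1.2 = 4.4111
f*(3.4445) = 4.4111 / 1.2 = 3.676


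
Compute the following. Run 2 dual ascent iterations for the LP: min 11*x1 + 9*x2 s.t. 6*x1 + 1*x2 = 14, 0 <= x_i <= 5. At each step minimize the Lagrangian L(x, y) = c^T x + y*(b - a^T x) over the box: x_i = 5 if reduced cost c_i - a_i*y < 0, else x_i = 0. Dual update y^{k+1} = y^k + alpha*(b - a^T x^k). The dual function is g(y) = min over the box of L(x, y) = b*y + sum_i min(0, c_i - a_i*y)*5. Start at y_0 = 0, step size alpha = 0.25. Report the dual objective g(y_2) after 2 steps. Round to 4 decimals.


Dual ascent for LP: min 11*x1 + 9*x2, 6*x1 + 1*x2 = 14, 0 <= x_i <= 5
Step 1: y^k = 0.0, reduced costs: (11.0, 9.0)
  x^k = (0.0, 0.0), subgradient = b - a^T x = 14.0
  y^{k+1} = 0.0 + 0.25*14.0 = 3.5
Step 2: y^k = 3.5, reduced costs: (-10.0, 5.5)
  x^k = (5.0, 0.0), subgradient = b - a^T x = -16.0
  y^{k+1} = 3.5 + 0.25*-16.0 = -0.5
Dual objective at y_2 = -0.5: reduced costs (14.0, 9.5), box minimizer x = (0.0, 0.0)
g(y_2) = b*y + (c1 - a1*y)*x1 + (c2 - a2*y)*x2 = 14*(-0.5) + 14.0*0.0 + 9.5*0.0 = -7.0 + 0.0 + 0.0 = -7.0


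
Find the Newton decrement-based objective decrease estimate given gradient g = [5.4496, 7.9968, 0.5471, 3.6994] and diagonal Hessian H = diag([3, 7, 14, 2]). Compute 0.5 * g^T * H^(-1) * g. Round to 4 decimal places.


Step 1: H is diagonal, so H^(-1) * g = [1.8165, 1.1424, 0.0391, 1.8497].
Step 2: g^T H^(-1) g = sum_i g_i^2 / H_ii
  = (5.4496)^2/3 + (7.9968)^2/7 + (0.5471)^2/14 + (3.6994)^2/2
  = 9.8994 + 9.1355 + 0.0214 + 6.8428 = 25.8991
Step 3: Objective decrease = 0.5 * g^T H^(-1) g = 12.9495


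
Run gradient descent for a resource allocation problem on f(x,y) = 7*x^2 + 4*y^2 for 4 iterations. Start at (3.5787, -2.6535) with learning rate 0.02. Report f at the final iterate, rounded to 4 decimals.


Gradient descent on f(x,y) = 7*x^2 + 4*y^2.
Starting point: (3.5787, -2.6535), alpha = 0.02
Step 1: grad_x = 2*7*3.5787 = 50.1018, grad_y = 2*4*-2.6535 = -21.228
  x_1 = 3.5787 - 0.02*50.1018 = 2.5767
  y_1 = -2.6535 - 0.02*-21.228 = -2.2289
Step 2: grad_x = 2*7*2.5767 = 36.0733, grad_y = 2*4*-2.2289 = -17.8315
  x_2 = 2.5767 - 0.02*36.0733 = 1.8552
  y_2 = -2.2289 - 0.02*-17.8315 = -1.8723
Step 3: grad_x = 2*7*1.8552 = 25.9728, grad_y = 2*4*-1.8723 = -14.9785
  x_3 = 1.8552 - 0.02*25.9728 = 1.3357
  y_3 = -1.8723 - 0.02*-14.9785 = -1.5727
Step 4: grad_x = 2*7*1.3357 = 18.7004, grad_y = 2*4*-1.5727 = -12.5819
  x_4 = 1.3357 - 0.02*18.7004 = 0.9617
  y_4 = -1.5727 - 0.02*-12.5819 = -1.3211
f(0.9617, -1.3211) = 7*0.9617^2 + 4*(-1.3211)^2 = 13.4558


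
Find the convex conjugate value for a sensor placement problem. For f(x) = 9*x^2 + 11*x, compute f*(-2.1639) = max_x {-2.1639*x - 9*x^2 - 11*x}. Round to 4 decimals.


f*(y) = sup_x {y*x - a*x^2 - b*x} = sup_x {(y-b)*x - a*x^2}
FOC: (y - b) - 2a*x = 0 => x* = (y - b)/(2a)
x* = (-2.1639 - 11)/(2*9) = -0.7313
f*(-2.1639) = (y-b)^2/(4a) = (-2.1639 - 11)^2/(4*9)
= 173.2883/36 = 4.8136


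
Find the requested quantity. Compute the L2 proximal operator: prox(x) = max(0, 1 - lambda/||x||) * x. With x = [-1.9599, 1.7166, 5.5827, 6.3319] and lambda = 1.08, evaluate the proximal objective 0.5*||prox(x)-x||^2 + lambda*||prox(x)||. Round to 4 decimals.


Step 1: Compute ||x||.
||x|| = 8.8344
Step 2: Compute scaling factor.
scale = max(0, 1 - 1.08/8.8344) = 0.8778
Step 3: prox(x) = [-1.7203, 1.5067, 4.9002, 5.5578]
||prox(x)|| = 7.7544
Step 4: Proximal objective.
0.5*||prox-x||^2 = 0.5832
lambda*||prox|| = 8.3748
Total = 8.958


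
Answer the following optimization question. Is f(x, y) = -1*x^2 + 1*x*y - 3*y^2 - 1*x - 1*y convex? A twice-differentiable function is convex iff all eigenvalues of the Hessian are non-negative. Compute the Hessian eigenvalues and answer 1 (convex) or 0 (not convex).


The Hessian of f(x,y) = -1*x^2 + 1*x*y - 3*y^2 - 1*x - 1*y is:
H = [[-2, 1], [1, -6]]
Trace = -2 - 6 = -8
Determinant = -2*-6 - (1)^2 = 11
Discriminant = (-8)^2 - 4*11 = 20.0
Eigenvalues: lambda_1 = -6.2361, lambda_2 = -1.7639
The function is not convex.

0


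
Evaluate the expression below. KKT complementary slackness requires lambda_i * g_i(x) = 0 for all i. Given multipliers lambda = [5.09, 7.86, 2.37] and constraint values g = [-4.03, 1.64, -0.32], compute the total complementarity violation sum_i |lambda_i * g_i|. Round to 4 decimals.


KKT complementary slackness check:
lambda_1 * g_1 = 5.09 * -4.03 = -20.5127
lambda_2 * g_2 = 7.86 * 1.64 = 12.8904
lambda_3 * g_3 = 2.37 * -0.32 = -0.7584
Total violation = 20.5127 + 12.8904 + 0.7584 = 34.1615


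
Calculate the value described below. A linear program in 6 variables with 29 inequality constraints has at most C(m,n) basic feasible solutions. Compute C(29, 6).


Each vertex corresponds to some choice of n active constraints out of m, so the number of vertices is at most C(m, n) = m! / (n!(m-n)!).
m = 29, n = 6
Numerator: 29 * 28 * 27 * 26 * 25 * 24
Denominator: 6! = 720
C(29, 6) = 475020


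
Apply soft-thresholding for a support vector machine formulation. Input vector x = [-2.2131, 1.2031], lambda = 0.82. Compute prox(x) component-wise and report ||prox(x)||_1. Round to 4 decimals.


Soft-thresholding with lambda = 0.82:
prox(-2.2131) = sign(-2.2131)*max(|-2.2131| - 0.82, 0) = -1.3931
prox(1.2031) = sign(1.2031)*max(|1.2031| - 0.82, 0) = 0.3831
prox(x) = [-1.3931, 0.3831]
||prox(x)||_1 = 1.3931 + 0.3831 = 1.7762


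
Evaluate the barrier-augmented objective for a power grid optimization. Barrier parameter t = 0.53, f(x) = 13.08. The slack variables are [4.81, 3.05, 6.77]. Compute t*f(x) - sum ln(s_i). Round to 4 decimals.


Step 1: Compute log-barrier.
ln values: [1.5707, 1.1151, 1.9125]
phi = -(1.5707 + 1.1151 + 1.9125) = -4.5983
Step 2: Compute augmented objective.
t*f(x) = 0.53*13.08 = 6.9324
Total = 6.9324 - 4.5983 = 2.3341


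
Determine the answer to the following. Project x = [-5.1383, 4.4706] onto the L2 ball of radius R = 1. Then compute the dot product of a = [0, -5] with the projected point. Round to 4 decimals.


Step 1: Compute ||x|| (intermediates to 6 decimals).
||x|| = sqrt((-5.1383)^2 + 4.4706^2) = 6.810902
Step 2: Project.
Since ||x|| > R, scale = R/||x|| = 1/6.810902 = 0.146823, proj(x) = scale * x
proj(x) = [-0.754421, 0.656387]
Step 3: Dot product.
a^T * proj(x) = 0*(-0.754421) - 5*0.656387 = -3.2819


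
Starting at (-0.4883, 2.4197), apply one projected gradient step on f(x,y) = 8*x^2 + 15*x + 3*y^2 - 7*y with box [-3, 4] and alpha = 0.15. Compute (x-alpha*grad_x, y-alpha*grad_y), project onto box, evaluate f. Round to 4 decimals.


Step 1: Compute gradient at (-0.4883, 2.4197).
grad_x = 2*8*-0.4883 + 15 = 7.1872
grad_y = 2*3*2.4197 - 7 = 7.5182
Step 2: Gradient step.
x_raw = -0.4883 - 0.15*7.1872 = -1.5664
y_raw = 2.4197 - 0.15*7.5182 = 1.292
Step 3: Project onto [-3, 4].
x_proj = clip(-1.5664) = -1.5664
y_proj = clip(1.292) = 1.292
Step 4: Evaluate f.
f(-1.5664, 1.292) = -7.9036


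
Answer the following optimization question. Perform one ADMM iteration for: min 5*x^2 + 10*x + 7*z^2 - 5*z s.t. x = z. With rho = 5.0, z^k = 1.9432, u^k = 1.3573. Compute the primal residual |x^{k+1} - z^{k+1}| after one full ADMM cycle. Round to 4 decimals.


ADMM iteration with rho = 5.0, z^k = 1.9432, u^k = 1.3573
Step 1: x-update.
Minimize 5*x^2 + 10*x + (5.0/2)*(x - 1.9432 + 1.3573)^2
FOC: (2*5 + 5.0)*x = -10 + 5.0*(1.9432 - 1.3573)
x^{k+1} = -0.4714
Step 2: z-update.
Minimize 7*z^2 - 5*z + (5.0/2)*(-0.4714 - z + 1.3573)^2
FOC: (2*7 + 5.0)*z = 5 + 5.0*(-0.4714 + 1.3573)
z^{k+1} = 0.4963
Step 3: u-update.
u^{k+1} = 1.3573 - 0.4714 - 0.4963 = 0.3896
Step 4: Primal residual = |-0.4714 - 0.4963| = 0.9677


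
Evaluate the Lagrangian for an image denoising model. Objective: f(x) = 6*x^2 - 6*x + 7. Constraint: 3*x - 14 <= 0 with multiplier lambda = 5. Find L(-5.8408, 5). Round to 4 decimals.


Step 1: Evaluate f(x).
f(-5.8408) = 6*(-5.8408)^2 - 6*(-5.8408) + 7 = 246.7345
Step 2: Evaluate g(x).
g(-5.8408) = 3*-5.8408 - 14 = -31.5224
Step 3: Compute Lagrangian.
L = 246.7345 + 5*-31.5224 = 89.1225


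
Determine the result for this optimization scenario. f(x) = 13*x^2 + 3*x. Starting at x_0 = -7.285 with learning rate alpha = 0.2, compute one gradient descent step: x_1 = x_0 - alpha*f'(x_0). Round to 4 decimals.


We compute the gradient at x_0 and apply the update.
f'(x) = 26*x + 3
f'(-7.285) = 26*-7.285 + 3 = -186.41
x_1 = -7.285 - 0.2*-186.41 = 29.997


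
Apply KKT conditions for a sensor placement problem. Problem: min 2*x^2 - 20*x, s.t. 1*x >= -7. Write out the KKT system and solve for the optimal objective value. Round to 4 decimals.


Step 1: Try lambda = 0 (constraint inactive).
Stationarity: 2*2*x - 20 = 0
x* = 20/(2*2) = 5.0
Check constraint: 1*5.0 = 5.0 >= -7 -- satisfied.
Step 2: Compute optimal value.
f(x*) = 2*5.0^2 - 20*5.0 = -50.0


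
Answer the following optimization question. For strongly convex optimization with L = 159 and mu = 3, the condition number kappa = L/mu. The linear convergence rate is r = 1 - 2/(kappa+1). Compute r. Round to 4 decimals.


Step 1: Compute the condition number.
kappa = L/mu = 159/3 = 53.0
Step 2: Compute the convergence rate.
r = 1 - 2/(kappa + 1) = 1 - 2*mu/(L + mu) = (L - mu)/(L + mu) = 156/162 = 0.963


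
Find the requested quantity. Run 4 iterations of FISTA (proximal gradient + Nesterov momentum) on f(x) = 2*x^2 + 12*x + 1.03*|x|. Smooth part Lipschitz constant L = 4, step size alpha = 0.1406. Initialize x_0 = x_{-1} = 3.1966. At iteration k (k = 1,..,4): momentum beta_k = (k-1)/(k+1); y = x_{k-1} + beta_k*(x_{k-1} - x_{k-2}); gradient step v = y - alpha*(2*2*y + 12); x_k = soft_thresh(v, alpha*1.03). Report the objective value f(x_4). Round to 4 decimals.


FISTA on f(x) = 2*x^2 + 12*x + 1.03*|x|
L = 4, alpha = 0.1406
Iteration 1: beta = 0.0, y = 3.1966 + 0.0*(3.1966 - 3.1966) = 3.1966
  grad(y) = 24.7864, v = y - alpha*grad = -0.2884
  prox(v) = soft_thresh(-0.2884, 0.1448) = -0.1435
Iteration 2: beta = 0.3333, y = -0.1435 + 0.3333*(-0.1435 - 3.1966) = -1.2569
  grad(y) = 6.9723, v = y - alpha*grad = -2.2372
  prox(v) = soft_thresh(-2.2372, 0.1448) = -2.0924
Iteration 3: beta = 0.5, y = -2.0924 + 0.5*(-2.0924 + 0.1435) = -3.0668
  grad(y) = -0.2674, v = y - alpha*grad = -3.0293
  prox(v) = soft_thresh(-3.0293, 0.1448) = -2.8844
Iteration 4: beta = 0.6, y = -2.8844 + 0.6*(-2.8844 + 2.0924) = -3.3596
  grad(y) = -1.4386, v = y - alpha*grad = -3.1574
  prox(v) = soft_thresh(-3.1574, 0.1448) = -3.0126
f(x_4) = 2*(-3.0126)^2 + 12*(-3.0126) + 1.03*|-3.0126| = -14.8967


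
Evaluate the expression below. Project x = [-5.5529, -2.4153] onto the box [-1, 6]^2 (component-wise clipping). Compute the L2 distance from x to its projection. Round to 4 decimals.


Project each component onto [-1, 6].
clip(-5.5529) = -1.0, clip(-2.4153) = -1.0
Projection = [-1.0, -1.0]
Squared diffs: [20.7289, 2.0031]
Distance = sqrt(22.732) = 4.7678


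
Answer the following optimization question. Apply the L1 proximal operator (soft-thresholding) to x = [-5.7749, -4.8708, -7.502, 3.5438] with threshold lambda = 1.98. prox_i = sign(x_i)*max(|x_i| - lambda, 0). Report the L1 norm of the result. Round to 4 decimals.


Soft-thresholding with lambda = 1.98:
prox(-5.7749) = sign(-5.7749)*max(|-5.7749| - 1.98, 0) = -3.7949
prox(-4.8708) = sign(-4.8708)*max(|-4.8708| - 1.98, 0) = -2.8908
prox(-7.502) = sign(-7.502)*max(|-7.502| - 1.98, 0) = -5.522
prox(3.5438) = sign(3.5438)*max(|3.5438| - 1.98, 0) = 1.5638
prox(x) = [-3.7949, -2.8908, -5.522, 1.5638]
||prox(x)||_1 = 3.7949 + 2.8908 + 5.522 + 1.5638 = 13.7715


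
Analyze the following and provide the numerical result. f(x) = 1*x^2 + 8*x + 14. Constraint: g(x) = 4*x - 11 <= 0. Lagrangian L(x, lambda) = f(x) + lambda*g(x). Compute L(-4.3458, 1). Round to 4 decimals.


Step 1: Evaluate f(x).
f(-4.3458) = 1*(-4.3458)^2 + 8*(-4.3458) + 14 = -1.8804
Step 2: Evaluate g(x).
g(-4.3458) = 4*-4.3458 - 11 = -28.3832
Step 3: Compute Lagrangian.
L = -1.8804 + 1*-28.3832 = -30.2636


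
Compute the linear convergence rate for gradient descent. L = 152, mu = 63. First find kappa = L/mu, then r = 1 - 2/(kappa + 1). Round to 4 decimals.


Step 1: Compute the condition number.
kappa = L/mu = 152/63 = 2.4127
Step 2: Compute the convergence rate.
r = 1 - 2/(kappa + 1) = 1 - 2*mu/(L + mu) = (L - mu)/(L + mu) = 89/215 = 0.414


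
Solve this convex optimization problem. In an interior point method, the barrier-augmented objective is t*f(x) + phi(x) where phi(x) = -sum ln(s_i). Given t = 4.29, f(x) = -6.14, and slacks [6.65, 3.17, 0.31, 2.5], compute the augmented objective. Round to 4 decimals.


Step 1: Compute log-barrier.
ln values: [1.8946, 1.1537, -1.1712, 0.9163]
phi = -(1.8946 + 1.1537 - 1.1712 + 0.9163) = -2.7935
Step 2: Compute augmented objective.
t*f(x) = 4.29*-6.14 = -26.3406
Total = -26.3406 - 2.7935 = -29.1341


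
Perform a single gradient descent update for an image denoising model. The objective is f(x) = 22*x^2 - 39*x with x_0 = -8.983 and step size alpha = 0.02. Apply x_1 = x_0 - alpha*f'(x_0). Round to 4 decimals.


We compute the gradient at x_0 and apply the update.
f'(x) = 44*x - 39
f'(-8.983) = 44*-8.983 - 39 = -434.252
x_1 = -8.983 - 0.02*-434.252 = -0.298


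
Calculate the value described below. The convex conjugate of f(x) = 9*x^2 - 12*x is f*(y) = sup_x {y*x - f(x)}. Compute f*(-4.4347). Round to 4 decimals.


f*(y) = sup_x {y*x - a*x^2 - b*x} = sup_x {(y-b)*x - a*x^2}
FOC: (y - b) - 2a*x = 0 => x* = (y - b)/(2a)
x* = (-4.4347 + 12)/(2*9) = 0.4203
f*(-4.4347) = (y-b)^2/(4a) = (-4.4347 + 12)^2/(4*9)
= 57.2338/36 = 1.5898


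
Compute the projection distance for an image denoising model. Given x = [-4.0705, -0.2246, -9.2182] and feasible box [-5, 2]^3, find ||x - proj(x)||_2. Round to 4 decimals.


Project each component onto [-5, 2].
clip(-4.0705) = -4.0705, clip(-0.2246) = -0.2246, clip(-9.2182) = -5.0
Projection = [-4.0705, -0.2246, -5.0]
Squared diffs: [0.0, 0.0, 17.7932]
Distance = sqrt(17.7932) = 4.2182


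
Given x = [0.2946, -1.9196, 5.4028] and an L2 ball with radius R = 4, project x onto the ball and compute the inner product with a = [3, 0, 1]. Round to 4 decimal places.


Step 1: Compute ||x|| (intermediates to 6 decimals).
||x|| = sqrt(0.2946^2 + (-1.9196)^2 + 5.4028^2) = 5.741246
Step 2: Project.
Since ||x|| > R, scale = R/||x|| = 4/5.741246 = 0.696713, proj(x) = scale * x
proj(x) = [0.205252, -1.33741, 3.764201]
Step 3: Dot product.
a^T * proj(x) = 3*0.205252 + 0*(-1.33741) + 1*3.764201 = 4.38


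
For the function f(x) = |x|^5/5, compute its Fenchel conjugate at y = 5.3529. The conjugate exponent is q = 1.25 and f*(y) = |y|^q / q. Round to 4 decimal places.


The conjugate exponent q satisfies 1/p + 1/q = 1.
p = 5, so q = 5/(5 - 1) = 1.25
|y|^q = 5.3529^1.25 = 8.1421
f*(5.3529) = 8.1421 / 1.25 = 6.5137


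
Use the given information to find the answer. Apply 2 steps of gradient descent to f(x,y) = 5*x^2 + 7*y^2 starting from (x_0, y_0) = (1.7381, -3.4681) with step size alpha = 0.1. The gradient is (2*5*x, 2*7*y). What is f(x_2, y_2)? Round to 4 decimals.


Gradient descent on f(x,y) = 5*x^2 + 7*y^2.
Starting point: (1.7381, -3.4681), alpha = 0.1
Step 1: grad_x = 2*5*1.7381 = 17.381, grad_y = 2*7*-3.4681 = -48.5534
  x_1 = 1.7381 - 0.1*17.381 = -0.0
  y_1 = -3.4681 - 0.1*-48.5534 = 1.3872
Step 2: grad_x = 2*5*-0.0 = -0.0, grad_y = 2*7*1.3872 = 19.4214
  x_2 = -0.0 - 0.1*-0.0 = 0.0
  y_2 = 1.3872 - 0.1*19.4214 = -0.5549
f(0.0, -0.5549) = 5*0.0^2 + 7*(-0.5549)^2 = 2.1554


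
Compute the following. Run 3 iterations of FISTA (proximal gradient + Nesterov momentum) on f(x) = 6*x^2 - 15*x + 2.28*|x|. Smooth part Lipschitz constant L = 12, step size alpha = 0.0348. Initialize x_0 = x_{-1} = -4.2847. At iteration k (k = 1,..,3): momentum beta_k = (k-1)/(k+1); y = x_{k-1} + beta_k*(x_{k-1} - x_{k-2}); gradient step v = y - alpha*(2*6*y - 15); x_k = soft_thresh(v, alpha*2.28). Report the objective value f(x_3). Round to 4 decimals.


FISTA on f(x) = 6*x^2 - 15*x + 2.28*|x|
L = 12, alpha = 0.0348
Iteration 1: beta = 0.0, y = -4.2847 + 0.0*(-4.2847 + 4.2847) = -4.2847
  grad(y) = -66.4164, v = y - alpha*grad = -1.9734
  prox(v) = soft_thresh(-1.9734, 0.0793) = -1.8941
Iteration 2: beta = 0.3333, y = -1.8941 + 0.3333*(-1.8941 + 4.2847) = -1.0972
  grad(y) = -28.1662, v = y - alpha*grad = -0.117
  prox(v) = soft_thresh(-0.117, 0.0793) = -0.0377
Iteration 3: beta = 0.5, y = -0.0377 + 0.5*(-0.0377 + 1.8941) = 0.8905
  grad(y) = -4.3134, v = y - alpha*grad = 1.0407
  prox(v) = soft_thresh(1.0407, 0.0793) = 0.9613
f(x_3) = 6*0.9613^2 - 15*0.9613 + 2.28*|0.9613| = -6.6832


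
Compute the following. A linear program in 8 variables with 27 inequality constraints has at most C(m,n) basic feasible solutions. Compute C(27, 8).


Each vertex corresponds to some choice of n active constraints out of m, so the number of vertices is at most C(m, n) = m! / (n!(m-n)!).
m = 27, n = 8
Numerator: 27 * 26 * 25 * 24 * 23 * 22 * 21 * 20
Denominator: 8! = 40320
C(27, 8) = 2220075
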